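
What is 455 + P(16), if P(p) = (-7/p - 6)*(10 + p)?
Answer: 2301/8 ≈ 287.63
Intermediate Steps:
P(p) = (-6 - 7/p)*(10 + p)
455 + P(16) = 455 + (-67 - 70/16 - 6*16) = 455 + (-67 - 70*1/16 - 96) = 455 + (-67 - 35/8 - 96) = 455 - 1339/8 = 2301/8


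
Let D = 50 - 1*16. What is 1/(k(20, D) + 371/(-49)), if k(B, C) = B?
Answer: 7/87 ≈ 0.080460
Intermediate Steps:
D = 34 (D = 50 - 16 = 34)
1/(k(20, D) + 371/(-49)) = 1/(20 + 371/(-49)) = 1/(20 + 371*(-1/49)) = 1/(20 - 53/7) = 1/(87/7) = 7/87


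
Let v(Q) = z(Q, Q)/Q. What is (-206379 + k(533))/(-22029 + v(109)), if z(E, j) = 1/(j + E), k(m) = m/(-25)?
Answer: 122612110096/13086327425 ≈ 9.3695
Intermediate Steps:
k(m) = -m/25 (k(m) = m*(-1/25) = -m/25)
z(E, j) = 1/(E + j)
v(Q) = 1/(2*Q**2) (v(Q) = 1/((Q + Q)*Q) = 1/(((2*Q))*Q) = (1/(2*Q))/Q = 1/(2*Q**2))
(-206379 + k(533))/(-22029 + v(109)) = (-206379 - 1/25*533)/(-22029 + (1/2)/109**2) = (-206379 - 533/25)/(-22029 + (1/2)*(1/11881)) = -5160008/(25*(-22029 + 1/23762)) = -5160008/(25*(-523453097/23762)) = -5160008/25*(-23762/523453097) = 122612110096/13086327425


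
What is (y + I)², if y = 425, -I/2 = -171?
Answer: 588289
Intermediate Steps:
I = 342 (I = -2*(-171) = 342)
(y + I)² = (425 + 342)² = 767² = 588289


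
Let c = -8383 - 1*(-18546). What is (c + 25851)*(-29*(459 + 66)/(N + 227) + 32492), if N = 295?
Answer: 3507349439/3 ≈ 1.1691e+9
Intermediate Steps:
c = 10163 (c = -8383 + 18546 = 10163)
(c + 25851)*(-29*(459 + 66)/(N + 227) + 32492) = (10163 + 25851)*(-29*(459 + 66)/(295 + 227) + 32492) = 36014*(-15225/522 + 32492) = 36014*(-29*175/174 + 32492) = 36014*(-175/6 + 32492) = 36014*(194777/6) = 3507349439/3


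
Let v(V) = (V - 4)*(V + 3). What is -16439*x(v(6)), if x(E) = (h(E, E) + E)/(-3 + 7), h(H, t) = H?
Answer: -147951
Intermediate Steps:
v(V) = (-4 + V)*(3 + V)
x(E) = E/2 (x(E) = (E + E)/(-3 + 7) = (2*E)/4 = (2*E)*(¼) = E/2)
-16439*x(v(6)) = -16439*(-12 + 6² - 1*6)/2 = -16439*(-12 + 36 - 6)/2 = -16439*18/2 = -16439*9 = -147951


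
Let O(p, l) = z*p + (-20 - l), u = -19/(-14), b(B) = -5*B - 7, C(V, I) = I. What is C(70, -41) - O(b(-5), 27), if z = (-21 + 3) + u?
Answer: 2139/7 ≈ 305.57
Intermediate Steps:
b(B) = -7 - 5*B
u = 19/14 (u = -19*(-1/14) = 19/14 ≈ 1.3571)
z = -233/14 (z = (-21 + 3) + 19/14 = -18 + 19/14 = -233/14 ≈ -16.643)
O(p, l) = -20 - l - 233*p/14 (O(p, l) = -233*p/14 + (-20 - l) = -20 - l - 233*p/14)
C(70, -41) - O(b(-5), 27) = -41 - (-20 - 1*27 - 233*(-7 - 5*(-5))/14) = -41 - (-20 - 27 - 233*(-7 + 25)/14) = -41 - (-20 - 27 - 233/14*18) = -41 - (-20 - 27 - 2097/7) = -41 - 1*(-2426/7) = -41 + 2426/7 = 2139/7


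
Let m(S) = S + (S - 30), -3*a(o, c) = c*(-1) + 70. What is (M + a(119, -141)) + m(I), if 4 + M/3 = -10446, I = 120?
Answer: -93631/3 ≈ -31210.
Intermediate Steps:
M = -31350 (M = -12 + 3*(-10446) = -12 - 31338 = -31350)
a(o, c) = -70/3 + c/3 (a(o, c) = -(c*(-1) + 70)/3 = -(-c + 70)/3 = -(70 - c)/3 = -70/3 + c/3)
m(S) = -30 + 2*S (m(S) = S + (-30 + S) = -30 + 2*S)
(M + a(119, -141)) + m(I) = (-31350 + (-70/3 + (1/3)*(-141))) + (-30 + 2*120) = (-31350 + (-70/3 - 47)) + (-30 + 240) = (-31350 - 211/3) + 210 = -94261/3 + 210 = -93631/3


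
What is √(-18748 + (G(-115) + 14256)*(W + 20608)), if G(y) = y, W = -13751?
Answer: √96946089 ≈ 9846.1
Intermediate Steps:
√(-18748 + (G(-115) + 14256)*(W + 20608)) = √(-18748 + (-115 + 14256)*(-13751 + 20608)) = √(-18748 + 14141*6857) = √(-18748 + 96964837) = √96946089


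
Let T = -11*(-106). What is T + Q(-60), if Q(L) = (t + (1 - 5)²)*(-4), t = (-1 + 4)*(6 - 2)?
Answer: 1054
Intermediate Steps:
t = 12 (t = 3*4 = 12)
Q(L) = -112 (Q(L) = (12 + (1 - 5)²)*(-4) = (12 + (-4)²)*(-4) = (12 + 16)*(-4) = 28*(-4) = -112)
T = 1166
T + Q(-60) = 1166 - 112 = 1054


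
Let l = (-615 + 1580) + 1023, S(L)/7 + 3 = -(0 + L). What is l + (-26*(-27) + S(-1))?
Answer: 2676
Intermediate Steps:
S(L) = -21 - 7*L (S(L) = -21 + 7*(-(0 + L)) = -21 + 7*(-L) = -21 - 7*L)
l = 1988 (l = 965 + 1023 = 1988)
l + (-26*(-27) + S(-1)) = 1988 + (-26*(-27) + (-21 - 7*(-1))) = 1988 + (702 + (-21 + 7)) = 1988 + (702 - 14) = 1988 + 688 = 2676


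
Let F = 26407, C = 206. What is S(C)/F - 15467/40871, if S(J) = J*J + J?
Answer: 1334384113/1079280497 ≈ 1.2364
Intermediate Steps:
S(J) = J + J² (S(J) = J² + J = J + J²)
S(C)/F - 15467/40871 = (206*(1 + 206))/26407 - 15467/40871 = (206*207)*(1/26407) - 15467*1/40871 = 42642*(1/26407) - 15467/40871 = 42642/26407 - 15467/40871 = 1334384113/1079280497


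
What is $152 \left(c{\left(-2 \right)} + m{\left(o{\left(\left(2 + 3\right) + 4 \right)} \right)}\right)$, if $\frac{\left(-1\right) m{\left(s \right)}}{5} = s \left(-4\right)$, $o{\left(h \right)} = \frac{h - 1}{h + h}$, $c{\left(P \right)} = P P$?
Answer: $\frac{17632}{9} \approx 1959.1$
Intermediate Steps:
$c{\left(P \right)} = P^{2}$
$o{\left(h \right)} = \frac{-1 + h}{2 h}$
$m{\left(s \right)} = 20 s$ ($m{\left(s \right)} = - 5 s \left(-4\right) = - 5 \left(- 4 s\right) = 20 s$)
$152 \left(c{\left(-2 \right)} + m{\left(o{\left(\left(2 + 3\right) + 4 \right)} \right)}\right) = 152 \left(\left(-2\right)^{2} + 20 \frac{-1 + \left(\left(2 + 3\right) + 4\right)}{2 \left(\left(2 + 3\right) + 4\right)}\right) = 152 \left(4 + 20 \frac{-1 + \left(5 + 4\right)}{2 \left(5 + 4\right)}\right) = 152 \left(4 + 20 \frac{-1 + 9}{2 \cdot 9}\right) = 152 \left(4 + 20 \cdot \frac{1}{2} \cdot \frac{1}{9} \cdot 8\right) = 152 \left(4 + 20 \cdot \frac{4}{9}\right) = 152 \left(4 + \frac{80}{9}\right) = 152 \cdot \frac{116}{9} = \frac{17632}{9}$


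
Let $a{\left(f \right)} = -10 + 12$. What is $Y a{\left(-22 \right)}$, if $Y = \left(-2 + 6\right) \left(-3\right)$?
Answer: $-24$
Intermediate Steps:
$a{\left(f \right)} = 2$
$Y = -12$ ($Y = 4 \left(-3\right) = -12$)
$Y a{\left(-22 \right)} = \left(-12\right) 2 = -24$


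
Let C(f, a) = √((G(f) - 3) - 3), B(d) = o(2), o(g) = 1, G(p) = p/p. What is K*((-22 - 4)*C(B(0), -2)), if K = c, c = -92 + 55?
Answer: 962*I*√5 ≈ 2151.1*I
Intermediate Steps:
G(p) = 1
B(d) = 1
C(f, a) = I*√5 (C(f, a) = √((1 - 3) - 3) = √(-2 - 3) = √(-5) = I*√5)
c = -37
K = -37
K*((-22 - 4)*C(B(0), -2)) = -37*(-22 - 4)*I*√5 = -(-962)*I*√5 = 962*I*√5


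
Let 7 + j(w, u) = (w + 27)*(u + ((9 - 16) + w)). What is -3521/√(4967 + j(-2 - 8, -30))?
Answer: -3521*√4161/4161 ≈ -54.584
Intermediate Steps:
j(w, u) = -7 + (27 + w)*(-7 + u + w) (j(w, u) = -7 + (w + 27)*(u + ((9 - 16) + w)) = -7 + (27 + w)*(u + (-7 + w)) = -7 + (27 + w)*(-7 + u + w))
-3521/√(4967 + j(-2 - 8, -30)) = -3521/√(4967 + (-196 + (-2 - 8)² + 20*(-2 - 8) + 27*(-30) - 30*(-2 - 8))) = -3521/√(4967 + (-196 + (-10)² + 20*(-10) - 810 - 30*(-10))) = -3521/√(4967 + (-196 + 100 - 200 - 810 + 300)) = -3521/√(4967 - 806) = -3521*√4161/4161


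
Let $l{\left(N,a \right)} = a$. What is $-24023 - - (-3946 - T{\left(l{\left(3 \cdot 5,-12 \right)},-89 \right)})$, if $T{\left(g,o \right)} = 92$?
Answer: $-28061$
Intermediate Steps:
$-24023 - - (-3946 - T{\left(l{\left(3 \cdot 5,-12 \right)},-89 \right)}) = -24023 - - (-3946 - 92) = -24023 - \left(-1\right) \left(-4038\right) = -24023 - 4038 = -28061$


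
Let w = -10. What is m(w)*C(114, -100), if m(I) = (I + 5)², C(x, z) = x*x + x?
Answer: 327750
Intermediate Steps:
C(x, z) = x + x² (C(x, z) = x² + x = x + x²)
m(I) = (5 + I)²
m(w)*C(114, -100) = (5 - 10)²*(114*(1 + 114)) = (-5)²*(114*115) = 25*13110 = 327750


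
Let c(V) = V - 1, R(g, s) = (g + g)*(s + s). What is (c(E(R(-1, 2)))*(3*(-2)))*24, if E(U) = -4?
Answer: 720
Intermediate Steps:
R(g, s) = 4*g*s (R(g, s) = (2*g)*(2*s) = 4*g*s)
c(V) = -1 + V
(c(E(R(-1, 2)))*(3*(-2)))*24 = ((-1 - 4)*(3*(-2)))*24 = -5*(-6)*24 = 30*24 = 720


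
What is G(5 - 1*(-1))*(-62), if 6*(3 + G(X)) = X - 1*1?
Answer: 403/3 ≈ 134.33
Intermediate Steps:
G(X) = -19/6 + X/6 (G(X) = -3 + (X - 1*1)/6 = -3 + (X - 1)/6 = -3 + (-1 + X)/6 = -3 + (-⅙ + X/6) = -19/6 + X/6)
G(5 - 1*(-1))*(-62) = (-19/6 + (5 - 1*(-1))/6)*(-62) = (-19/6 + (5 + 1)/6)*(-62) = (-19/6 + (⅙)*6)*(-62) = (-19/6 + 1)*(-62) = -13/6*(-62) = 403/3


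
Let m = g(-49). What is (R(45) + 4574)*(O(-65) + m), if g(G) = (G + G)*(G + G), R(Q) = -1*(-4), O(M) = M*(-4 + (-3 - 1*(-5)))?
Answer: 44562252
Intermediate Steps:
O(M) = -2*M (O(M) = M*(-4 + (-3 + 5)) = M*(-4 + 2) = M*(-2) = -2*M)
R(Q) = 4
g(G) = 4*G² (g(G) = (2*G)*(2*G) = 4*G²)
m = 9604 (m = 4*(-49)² = 4*2401 = 9604)
(R(45) + 4574)*(O(-65) + m) = (4 + 4574)*(-2*(-65) + 9604) = 4578*(130 + 9604) = 4578*9734 = 44562252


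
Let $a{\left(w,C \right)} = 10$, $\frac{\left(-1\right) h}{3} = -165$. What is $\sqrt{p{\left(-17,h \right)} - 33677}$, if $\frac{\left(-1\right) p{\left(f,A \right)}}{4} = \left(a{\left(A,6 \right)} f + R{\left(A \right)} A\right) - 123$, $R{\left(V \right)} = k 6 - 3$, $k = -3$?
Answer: $55 \sqrt{3} \approx 95.263$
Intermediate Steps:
$h = 495$ ($h = \left(-3\right) \left(-165\right) = 495$)
$R{\left(V \right)} = -21$ ($R{\left(V \right)} = \left(-3\right) 6 - 3 = -18 - 3 = -21$)
$p{\left(f,A \right)} = 492 - 40 f + 84 A$ ($p{\left(f,A \right)} = - 4 \left(\left(10 f - 21 A\right) - 123\right) = - 4 \left(\left(- 21 A + 10 f\right) - 123\right) = - 4 \left(-123 - 21 A + 10 f\right) = 492 - 40 f + 84 A$)
$\sqrt{p{\left(-17,h \right)} - 33677} = \sqrt{\left(492 - -680 + 84 \cdot 495\right) - 33677} = \sqrt{\left(492 + 680 + 41580\right) - 33677} = \sqrt{42752 - 33677} = \sqrt{9075} = 55 \sqrt{3}$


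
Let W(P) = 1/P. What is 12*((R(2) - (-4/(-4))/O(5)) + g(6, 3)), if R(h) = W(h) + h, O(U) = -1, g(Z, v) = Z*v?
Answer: 258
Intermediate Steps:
R(h) = h + 1/h (R(h) = 1/h + h = h + 1/h)
12*((R(2) - (-4/(-4))/O(5)) + g(6, 3)) = 12*(((2 + 1/2) - (-4/(-4))/(-1)) + 6*3) = 12*(((2 + ½) - (-4*(-¼))*(-1)) + 18) = 12*((5/2 - (-1)) + 18) = 12*((5/2 - 1*(-1)) + 18) = 12*((5/2 + 1) + 18) = 12*(7/2 + 18) = 12*(43/2) = 258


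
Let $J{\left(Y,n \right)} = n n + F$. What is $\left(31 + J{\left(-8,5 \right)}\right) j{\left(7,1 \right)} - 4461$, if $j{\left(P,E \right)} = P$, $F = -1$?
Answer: $-4076$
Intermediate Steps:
$J{\left(Y,n \right)} = -1 + n^{2}$ ($J{\left(Y,n \right)} = n n - 1 = n^{2} - 1 = -1 + n^{2}$)
$\left(31 + J{\left(-8,5 \right)}\right) j{\left(7,1 \right)} - 4461 = \left(31 - \left(1 - 5^{2}\right)\right) 7 - 4461 = \left(31 + \left(-1 + 25\right)\right) 7 - 4461 = \left(31 + 24\right) 7 - 4461 = 55 \cdot 7 - 4461 = 385 - 4461 = -4076$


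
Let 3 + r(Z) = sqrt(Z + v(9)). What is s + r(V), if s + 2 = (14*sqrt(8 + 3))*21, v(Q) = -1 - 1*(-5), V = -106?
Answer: -5 + 294*sqrt(11) + I*sqrt(102) ≈ 970.09 + 10.1*I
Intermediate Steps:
v(Q) = 4 (v(Q) = -1 + 5 = 4)
r(Z) = -3 + sqrt(4 + Z) (r(Z) = -3 + sqrt(Z + 4) = -3 + sqrt(4 + Z))
s = -2 + 294*sqrt(11) (s = -2 + (14*sqrt(8 + 3))*21 = -2 + (14*sqrt(11))*21 = -2 + 294*sqrt(11) ≈ 973.09)
s + r(V) = (-2 + 294*sqrt(11)) + (-3 + sqrt(4 - 106)) = (-2 + 294*sqrt(11)) + (-3 + sqrt(-102)) = (-2 + 294*sqrt(11)) + (-3 + I*sqrt(102)) = -5 + 294*sqrt(11) + I*sqrt(102)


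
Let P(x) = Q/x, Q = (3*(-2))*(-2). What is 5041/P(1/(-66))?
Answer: -5041/792 ≈ -6.3649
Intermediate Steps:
Q = 12 (Q = -6*(-2) = 12)
P(x) = 12/x
5041/P(1/(-66)) = 5041/((12/(1/(-66)))) = 5041/((12/(-1/66))) = 5041/((12*(-66))) = 5041/(-792) = 5041*(-1/792) = -5041/792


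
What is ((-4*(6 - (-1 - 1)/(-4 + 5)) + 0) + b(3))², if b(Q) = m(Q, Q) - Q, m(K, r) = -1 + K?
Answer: 1089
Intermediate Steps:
b(Q) = -1 (b(Q) = (-1 + Q) - Q = -1)
((-4*(6 - (-1 - 1)/(-4 + 5)) + 0) + b(3))² = ((-4*(6 - (-1 - 1)/(-4 + 5)) + 0) - 1)² = ((-4*(6 - (-2)/1) + 0) - 1)² = ((-4*(6 - (-2)) + 0) - 1)² = ((-4*(6 - 1*(-2)) + 0) - 1)² = ((-4*(6 + 2) + 0) - 1)² = ((-4*8 + 0) - 1)² = ((-32 + 0) - 1)² = (-32 - 1)² = (-33)² = 1089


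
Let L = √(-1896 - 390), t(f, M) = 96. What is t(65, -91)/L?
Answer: -16*I*√254/127 ≈ -2.0079*I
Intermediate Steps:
L = 3*I*√254 (L = √(-2286) = 3*I*√254 ≈ 47.812*I)
t(65, -91)/L = 96/((3*I*√254)) = 96*(-I*√254/762) = -16*I*√254/127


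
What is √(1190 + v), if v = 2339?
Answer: √3529 ≈ 59.405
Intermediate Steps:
√(1190 + v) = √(1190 + 2339) = √3529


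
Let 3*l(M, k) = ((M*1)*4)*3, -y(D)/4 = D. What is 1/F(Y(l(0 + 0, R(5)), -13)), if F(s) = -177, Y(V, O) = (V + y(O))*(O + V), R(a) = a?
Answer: -1/177 ≈ -0.0056497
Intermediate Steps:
y(D) = -4*D
l(M, k) = 4*M (l(M, k) = (((M*1)*4)*3)/3 = ((M*4)*3)/3 = ((4*M)*3)/3 = (12*M)/3 = 4*M)
Y(V, O) = (O + V)*(V - 4*O) (Y(V, O) = (V - 4*O)*(O + V) = (O + V)*(V - 4*O))
1/F(Y(l(0 + 0, R(5)), -13)) = 1/(-177) = -1/177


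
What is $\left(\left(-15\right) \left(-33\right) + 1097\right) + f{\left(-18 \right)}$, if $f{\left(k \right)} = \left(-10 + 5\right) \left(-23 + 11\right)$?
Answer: $1652$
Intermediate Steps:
$f{\left(k \right)} = 60$ ($f{\left(k \right)} = \left(-5\right) \left(-12\right) = 60$)
$\left(\left(-15\right) \left(-33\right) + 1097\right) + f{\left(-18 \right)} = \left(\left(-15\right) \left(-33\right) + 1097\right) + 60 = \left(495 + 1097\right) + 60 = 1592 + 60 = 1652$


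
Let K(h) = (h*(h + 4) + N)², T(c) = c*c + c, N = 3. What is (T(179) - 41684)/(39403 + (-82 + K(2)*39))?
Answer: -1183/6012 ≈ -0.19677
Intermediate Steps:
T(c) = c + c² (T(c) = c² + c = c + c²)
K(h) = (3 + h*(4 + h))² (K(h) = (h*(h + 4) + 3)² = (h*(4 + h) + 3)² = (3 + h*(4 + h))²)
(T(179) - 41684)/(39403 + (-82 + K(2)*39)) = (179*(1 + 179) - 41684)/(39403 + (-82 + (3 + 2² + 4*2)²*39)) = (179*180 - 41684)/(39403 + (-82 + (3 + 4 + 8)²*39)) = (32220 - 41684)/(39403 + (-82 + 15²*39)) = -9464/(39403 + (-82 + 225*39)) = -9464/(39403 + (-82 + 8775)) = -9464/(39403 + 8693) = -9464/48096 = -9464*1/48096 = -1183/6012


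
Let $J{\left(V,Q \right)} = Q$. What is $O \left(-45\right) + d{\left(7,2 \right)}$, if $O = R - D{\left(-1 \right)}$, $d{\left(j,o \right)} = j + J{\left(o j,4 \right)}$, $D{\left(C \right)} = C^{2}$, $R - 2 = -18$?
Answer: $776$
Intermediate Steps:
$R = -16$ ($R = 2 - 18 = -16$)
$d{\left(j,o \right)} = 4 + j$ ($d{\left(j,o \right)} = j + 4 = 4 + j$)
$O = -17$ ($O = -16 - \left(-1\right)^{2} = -16 - 1 = -17$)
$O \left(-45\right) + d{\left(7,2 \right)} = \left(-17\right) \left(-45\right) + \left(4 + 7\right) = 765 + 11 = 776$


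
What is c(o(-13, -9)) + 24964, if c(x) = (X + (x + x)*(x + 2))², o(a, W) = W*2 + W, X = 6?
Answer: 1863700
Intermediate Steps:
o(a, W) = 3*W (o(a, W) = 2*W + W = 3*W)
c(x) = (6 + 2*x*(2 + x))² (c(x) = (6 + (x + x)*(x + 2))² = (6 + (2*x)*(2 + x))² = (6 + 2*x*(2 + x))²)
c(o(-13, -9)) + 24964 = 4*(3 + (3*(-9))² + 2*(3*(-9)))² + 24964 = 4*(3 + (-27)² + 2*(-27))² + 24964 = 4*(3 + 729 - 54)² + 24964 = 4*678² + 24964 = 4*459684 + 24964 = 1838736 + 24964 = 1863700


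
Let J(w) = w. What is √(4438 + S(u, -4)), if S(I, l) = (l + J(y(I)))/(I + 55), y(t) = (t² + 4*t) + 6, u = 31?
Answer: √32916930/86 ≈ 66.713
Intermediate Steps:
y(t) = 6 + t² + 4*t
S(I, l) = (6 + l + I² + 4*I)/(55 + I) (S(I, l) = (l + (6 + I² + 4*I))/(I + 55) = (6 + l + I² + 4*I)/(55 + I))
√(4438 + S(u, -4)) = √(4438 + (6 - 4 + 31² + 4*31)/(55 + 31)) = √(4438 + (6 - 4 + 961 + 124)/86) = √(4438 + (1/86)*1087) = √(4438 + 1087/86) = √(382755/86) = √32916930/86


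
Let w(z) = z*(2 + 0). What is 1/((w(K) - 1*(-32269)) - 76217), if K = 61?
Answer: -1/43826 ≈ -2.2818e-5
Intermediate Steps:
w(z) = 2*z (w(z) = z*2 = 2*z)
1/((w(K) - 1*(-32269)) - 76217) = 1/((2*61 - 1*(-32269)) - 76217) = 1/((122 + 32269) - 76217) = 1/(32391 - 76217) = 1/(-43826) = -1/43826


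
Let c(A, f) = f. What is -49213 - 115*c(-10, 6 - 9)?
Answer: -48868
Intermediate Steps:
-49213 - 115*c(-10, 6 - 9) = -49213 - 115*(6 - 9) = -49213 - 115*(-3) = -49213 + 345 = -48868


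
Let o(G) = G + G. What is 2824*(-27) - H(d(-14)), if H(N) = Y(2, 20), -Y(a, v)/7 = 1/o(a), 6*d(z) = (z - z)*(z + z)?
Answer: -304985/4 ≈ -76246.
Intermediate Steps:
o(G) = 2*G
d(z) = 0 (d(z) = ((z - z)*(z + z))/6 = (0*(2*z))/6 = (⅙)*0 = 0)
Y(a, v) = -7/(2*a) (Y(a, v) = -7*1/(2*a) = -7/(2*a))
H(N) = -7/4 (H(N) = -7/2/2 = -7/2*½ = -7/4)
2824*(-27) - H(d(-14)) = 2824*(-27) - 1*(-7/4) = -76248 + 7/4 = -304985/4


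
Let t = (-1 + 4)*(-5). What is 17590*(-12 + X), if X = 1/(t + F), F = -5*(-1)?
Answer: -212839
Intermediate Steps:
F = 5
t = -15 (t = 3*(-5) = -15)
X = -1/10 (X = 1/(-15 + 5) = 1/(-10) = -1/10 ≈ -0.10000)
17590*(-12 + X) = 17590*(-12 - 1/10) = 17590*(-121/10) = -212839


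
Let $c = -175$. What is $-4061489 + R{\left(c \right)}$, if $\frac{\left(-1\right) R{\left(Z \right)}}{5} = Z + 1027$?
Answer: $-4065749$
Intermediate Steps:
$R{\left(Z \right)} = -5135 - 5 Z$ ($R{\left(Z \right)} = - 5 \left(Z + 1027\right) = - 5 \left(1027 + Z\right) = -5135 - 5 Z$)
$-4061489 + R{\left(c \right)} = -4061489 - 4260 = -4065749$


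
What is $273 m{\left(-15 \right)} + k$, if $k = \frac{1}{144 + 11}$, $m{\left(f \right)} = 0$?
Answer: $\frac{1}{155} \approx 0.0064516$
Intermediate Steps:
$k = \frac{1}{155} \approx 0.0064516$
$273 m{\left(-15 \right)} + k = 273 \cdot 0 + \frac{1}{155} = 0 + \frac{1}{155} = \frac{1}{155}$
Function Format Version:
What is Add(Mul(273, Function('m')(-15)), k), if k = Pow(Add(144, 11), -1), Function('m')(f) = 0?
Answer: Rational(1, 155) ≈ 0.0064516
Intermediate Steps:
k = Rational(1, 155) (k = Pow(155, -1) = Rational(1, 155) ≈ 0.0064516)
Add(Mul(273, Function('m')(-15)), k) = Add(Mul(273, 0), Rational(1, 155)) = Add(0, Rational(1, 155)) = Rational(1, 155)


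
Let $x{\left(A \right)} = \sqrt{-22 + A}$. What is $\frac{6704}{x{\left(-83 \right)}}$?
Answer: $- \frac{6704 i \sqrt{105}}{105} \approx - 654.24 i$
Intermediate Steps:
$\frac{6704}{x{\left(-83 \right)}} = \frac{6704}{\sqrt{-22 - 83}} = \frac{6704}{\sqrt{-105}} = \frac{6704}{i \sqrt{105}} = 6704 \left(- \frac{i \sqrt{105}}{105}\right) = - \frac{6704 i \sqrt{105}}{105}$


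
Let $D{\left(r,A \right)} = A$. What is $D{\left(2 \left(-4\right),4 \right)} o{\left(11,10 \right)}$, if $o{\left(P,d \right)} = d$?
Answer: $40$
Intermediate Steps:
$D{\left(2 \left(-4\right),4 \right)} o{\left(11,10 \right)} = 4 \cdot 10 = 40$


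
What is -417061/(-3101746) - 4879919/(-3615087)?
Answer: 16643981037881/11213081641902 ≈ 1.4843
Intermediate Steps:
-417061/(-3101746) - 4879919/(-3615087) = -417061*(-1/3101746) - 4879919*(-1/3615087) = 417061/3101746 + 4879919/3615087 = 16643981037881/11213081641902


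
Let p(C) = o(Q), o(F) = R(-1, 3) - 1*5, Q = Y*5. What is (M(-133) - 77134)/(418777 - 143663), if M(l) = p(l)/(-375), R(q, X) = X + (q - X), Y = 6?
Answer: -4820874/17194625 ≈ -0.28037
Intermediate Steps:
R(q, X) = q
Q = 30 (Q = 6*5 = 30)
o(F) = -6 (o(F) = -1 - 1*5 = -1 - 5 = -6)
p(C) = -6
M(l) = 2/125 (M(l) = -6/(-375) = -6*(-1/375) = 2/125)
(M(-133) - 77134)/(418777 - 143663) = (2/125 - 77134)/(418777 - 143663) = -9641748/125/275114 = -9641748/125*1/275114 = -4820874/17194625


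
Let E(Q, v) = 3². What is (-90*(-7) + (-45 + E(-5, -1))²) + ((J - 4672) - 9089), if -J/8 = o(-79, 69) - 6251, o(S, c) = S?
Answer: 38805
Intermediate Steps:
E(Q, v) = 9
J = 50640 (J = -8*(-79 - 6251) = -8*(-6330) = 50640)
(-90*(-7) + (-45 + E(-5, -1))²) + ((J - 4672) - 9089) = (-90*(-7) + (-45 + 9)²) + ((50640 - 4672) - 9089) = (630 + (-36)²) + (45968 - 9089) = (630 + 1296) + 36879 = 1926 + 36879 = 38805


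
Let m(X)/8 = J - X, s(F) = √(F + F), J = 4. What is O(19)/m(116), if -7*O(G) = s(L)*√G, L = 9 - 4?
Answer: √190/6272 ≈ 0.0021977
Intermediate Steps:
L = 5
s(F) = √2*√F (s(F) = √(2*F) = √2*√F)
m(X) = 32 - 8*X (m(X) = 8*(4 - X) = 32 - 8*X)
O(G) = -√10*√G/7 (O(G) = -√2*√5*√G/7 = -√10*√G/7)
O(19)/m(116) = (-√10*√19/7)/(32 - 8*116) = (-√190/7)/(32 - 928) = -√190/7/(-896) = -√190/7*(-1/896) = √190/6272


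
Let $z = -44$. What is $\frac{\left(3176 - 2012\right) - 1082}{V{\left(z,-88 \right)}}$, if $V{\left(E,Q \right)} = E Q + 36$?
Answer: $\frac{41}{1954} \approx 0.020983$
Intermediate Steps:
$V{\left(E,Q \right)} = 36 + E Q$
$\frac{\left(3176 - 2012\right) - 1082}{V{\left(z,-88 \right)}} = \frac{\left(3176 - 2012\right) - 1082}{36 - -3872} = \frac{1164 - 1082}{36 + 3872} = \frac{82}{3908} = 82 \cdot \frac{1}{3908} = \frac{41}{1954}$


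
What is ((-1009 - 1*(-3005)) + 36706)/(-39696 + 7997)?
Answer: -38702/31699 ≈ -1.2209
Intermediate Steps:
((-1009 - 1*(-3005)) + 36706)/(-39696 + 7997) = ((-1009 + 3005) + 36706)/(-31699) = (1996 + 36706)*(-1/31699) = 38702*(-1/31699) = -38702/31699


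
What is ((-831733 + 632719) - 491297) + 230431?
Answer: -459880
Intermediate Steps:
((-831733 + 632719) - 491297) + 230431 = (-199014 - 491297) + 230431 = -690311 + 230431 = -459880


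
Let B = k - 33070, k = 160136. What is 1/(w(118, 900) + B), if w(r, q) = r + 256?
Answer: 1/127440 ≈ 7.8468e-6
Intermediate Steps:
w(r, q) = 256 + r
B = 127066 (B = 160136 - 33070 = 127066)
1/(w(118, 900) + B) = 1/((256 + 118) + 127066) = 1/(374 + 127066) = 1/127440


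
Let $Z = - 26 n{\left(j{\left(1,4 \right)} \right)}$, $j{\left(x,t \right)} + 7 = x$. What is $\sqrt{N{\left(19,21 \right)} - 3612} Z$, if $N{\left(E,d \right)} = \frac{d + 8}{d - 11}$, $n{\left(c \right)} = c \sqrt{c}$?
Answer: $- \frac{156 \sqrt{541365}}{5} \approx -22956.0$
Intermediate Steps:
$j{\left(x,t \right)} = -7 + x$
$n{\left(c \right)} = c^{\frac{3}{2}}$
$N{\left(E,d \right)} = \frac{8 + d}{-11 + d}$
$Z = 156 i \sqrt{6}$ ($Z = - 26 \left(-7 + 1\right)^{\frac{3}{2}} = - 26 \left(-6\right)^{\frac{3}{2}} = - 26 \left(- 6 i \sqrt{6}\right) = 156 i \sqrt{6} \approx 382.12 i$)
$\sqrt{N{\left(19,21 \right)} - 3612} Z = \sqrt{\frac{8 + 21}{-11 + 21} - 3612} \cdot 156 i \sqrt{6} = \sqrt{\frac{1}{10} \cdot 29 - 3612} \cdot 156 i \sqrt{6} = \sqrt{\frac{29}{10} - 3612} \cdot 156 i \sqrt{6} = \sqrt{- \frac{36091}{10}} \cdot 156 i \sqrt{6} = \frac{i \sqrt{360910}}{10} \cdot 156 i \sqrt{6} = - \frac{156 \sqrt{541365}}{5}$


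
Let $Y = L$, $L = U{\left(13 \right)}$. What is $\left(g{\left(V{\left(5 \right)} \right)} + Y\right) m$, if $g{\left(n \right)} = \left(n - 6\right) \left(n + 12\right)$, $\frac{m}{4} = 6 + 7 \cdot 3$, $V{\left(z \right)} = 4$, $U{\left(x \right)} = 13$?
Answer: $-2052$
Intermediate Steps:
$L = 13$
$m = 108$ ($m = 4 \left(6 + 7 \cdot 3\right) = 4 \left(6 + 21\right) = 4 \cdot 27 = 108$)
$g{\left(n \right)} = \left(-6 + n\right) \left(12 + n\right)$
$Y = 13$
$\left(g{\left(V{\left(5 \right)} \right)} + Y\right) m = \left(\left(-72 + 4^{2} + 6 \cdot 4\right) + 13\right) 108 = \left(\left(-72 + 16 + 24\right) + 13\right) 108 = \left(-32 + 13\right) 108 = \left(-19\right) 108 = -2052$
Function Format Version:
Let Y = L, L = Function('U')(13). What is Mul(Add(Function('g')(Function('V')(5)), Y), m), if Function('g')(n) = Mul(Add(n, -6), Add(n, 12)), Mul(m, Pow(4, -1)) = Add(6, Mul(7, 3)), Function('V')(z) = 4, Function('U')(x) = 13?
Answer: -2052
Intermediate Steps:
L = 13
m = 108 (m = Mul(4, Add(6, Mul(7, 3))) = Mul(4, Add(6, 21)) = Mul(4, 27) = 108)
Function('g')(n) = Mul(Add(-6, n), Add(12, n))
Y = 13
Mul(Add(Function('g')(Function('V')(5)), Y), m) = Mul(Add(Add(-72, Pow(4, 2), Mul(6, 4)), 13), 108) = Mul(Add(Add(-72, 16, 24), 13), 108) = Mul(Add(-32, 13), 108) = Mul(-19, 108) = -2052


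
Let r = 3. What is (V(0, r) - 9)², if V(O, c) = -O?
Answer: 81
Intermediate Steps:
(V(0, r) - 9)² = (-1*0 - 9)² = (0 - 9)² = (-9)² = 81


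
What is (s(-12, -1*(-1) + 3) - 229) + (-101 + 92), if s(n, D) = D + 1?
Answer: -233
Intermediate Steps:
s(n, D) = 1 + D
(s(-12, -1*(-1) + 3) - 229) + (-101 + 92) = ((1 + (-1*(-1) + 3)) - 229) + (-101 + 92) = ((1 + (1 + 3)) - 229) - 9 = ((1 + 4) - 229) - 9 = (5 - 229) - 9 = -224 - 9 = -233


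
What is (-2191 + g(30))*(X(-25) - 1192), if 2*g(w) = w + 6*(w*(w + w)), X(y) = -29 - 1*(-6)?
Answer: -3917160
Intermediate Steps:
X(y) = -23 (X(y) = -29 + 6 = -23)
g(w) = w/2 + 6*w**2 (g(w) = (w + 6*(w*(w + w)))/2 = (w + 6*(w*(2*w)))/2 = (w + 6*(2*w**2))/2 = (w + 12*w**2)/2 = w/2 + 6*w**2)
(-2191 + g(30))*(X(-25) - 1192) = (-2191 + (1/2)*30*(1 + 12*30))*(-23 - 1192) = (-2191 + (1/2)*30*(1 + 360))*(-1215) = (-2191 + (1/2)*30*361)*(-1215) = (-2191 + 5415)*(-1215) = 3224*(-1215) = -3917160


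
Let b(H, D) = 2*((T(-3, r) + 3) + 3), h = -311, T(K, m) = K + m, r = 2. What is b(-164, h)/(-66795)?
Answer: -2/13359 ≈ -0.00014971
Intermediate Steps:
b(H, D) = 10 (b(H, D) = 2*(((-3 + 2) + 3) + 3) = 2*((-1 + 3) + 3) = 2*(2 + 3) = 2*5 = 10)
b(-164, h)/(-66795) = 10/(-66795) = 10*(-1/66795) = -2/13359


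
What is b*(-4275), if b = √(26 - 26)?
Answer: 0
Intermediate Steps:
b = 0 (b = √0 = 0)
b*(-4275) = 0*(-4275) = 0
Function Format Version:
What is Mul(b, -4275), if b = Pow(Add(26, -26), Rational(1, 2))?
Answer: 0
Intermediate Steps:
b = 0 (b = Pow(0, Rational(1, 2)) = 0)
Mul(b, -4275) = Mul(0, -4275) = 0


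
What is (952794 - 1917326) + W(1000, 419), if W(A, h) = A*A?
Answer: 35468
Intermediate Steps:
W(A, h) = A²
(952794 - 1917326) + W(1000, 419) = (952794 - 1917326) + 1000² = -964532 + 1000000 = 35468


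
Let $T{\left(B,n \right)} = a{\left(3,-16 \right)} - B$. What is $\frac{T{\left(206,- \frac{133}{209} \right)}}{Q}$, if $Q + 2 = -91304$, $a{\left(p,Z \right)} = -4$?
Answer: $\frac{105}{45653} \approx 0.0023$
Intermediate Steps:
$T{\left(B,n \right)} = -4 - B$
$Q = -91306$ ($Q = -2 - 91304 = -91306$)
$\frac{T{\left(206,- \frac{133}{209} \right)}}{Q} = \frac{-4 - 206}{-91306} = \left(-4 - 206\right) \left(- \frac{1}{91306}\right) = \left(-210\right) \left(- \frac{1}{91306}\right) = \frac{105}{45653}$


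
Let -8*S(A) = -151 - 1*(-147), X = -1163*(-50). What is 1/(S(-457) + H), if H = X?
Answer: 2/116301 ≈ 1.7197e-5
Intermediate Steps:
X = 58150
H = 58150
S(A) = ½ (S(A) = -(-151 - 1*(-147))/8 = -(-151 + 147)/8 = -⅛*(-4) = ½)
1/(S(-457) + H) = 1/(½ + 58150) = 1/(116301/2) = 2/116301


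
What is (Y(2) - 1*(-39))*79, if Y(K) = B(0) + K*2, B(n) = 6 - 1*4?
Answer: 3555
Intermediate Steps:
B(n) = 2 (B(n) = 6 - 4 = 2)
Y(K) = 2 + 2*K (Y(K) = 2 + K*2 = 2 + 2*K)
(Y(2) - 1*(-39))*79 = ((2 + 2*2) - 1*(-39))*79 = ((2 + 4) + 39)*79 = (6 + 39)*79 = 45*79 = 3555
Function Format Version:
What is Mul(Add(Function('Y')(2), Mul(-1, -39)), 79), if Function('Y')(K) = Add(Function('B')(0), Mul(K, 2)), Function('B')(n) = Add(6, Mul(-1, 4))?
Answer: 3555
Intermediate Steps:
Function('B')(n) = 2 (Function('B')(n) = Add(6, -4) = 2)
Function('Y')(K) = Add(2, Mul(2, K)) (Function('Y')(K) = Add(2, Mul(K, 2)) = Add(2, Mul(2, K)))
Mul(Add(Function('Y')(2), Mul(-1, -39)), 79) = Mul(Add(Add(2, Mul(2, 2)), Mul(-1, -39)), 79) = Mul(Add(Add(2, 4), 39), 79) = Mul(Add(6, 39), 79) = Mul(45, 79) = 3555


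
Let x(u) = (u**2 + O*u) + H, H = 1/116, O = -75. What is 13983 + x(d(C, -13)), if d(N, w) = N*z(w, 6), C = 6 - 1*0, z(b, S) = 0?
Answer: 1622029/116 ≈ 13983.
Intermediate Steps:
C = 6 (C = 6 + 0 = 6)
d(N, w) = 0 (d(N, w) = N*0 = 0)
H = 1/116 ≈ 0.0086207
x(u) = 1/116 + u**2 - 75*u (x(u) = (u**2 - 75*u) + 1/116 = 1/116 + u**2 - 75*u)
13983 + x(d(C, -13)) = 13983 + (1/116 + 0**2 - 75*0) = 13983 + (1/116 + 0 + 0) = 13983 + 1/116 = 1622029/116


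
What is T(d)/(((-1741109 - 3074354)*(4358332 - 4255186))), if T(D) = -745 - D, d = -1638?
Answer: -893/496695746598 ≈ -1.7979e-9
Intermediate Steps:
T(d)/(((-1741109 - 3074354)*(4358332 - 4255186))) = (-745 - 1*(-1638))/(((-1741109 - 3074354)*(4358332 - 4255186))) = (-745 + 1638)/((-4815463*103146)) = 893/(-496695746598) = 893*(-1/496695746598) = -893/496695746598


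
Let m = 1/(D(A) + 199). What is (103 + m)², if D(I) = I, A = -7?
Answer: 391129729/36864 ≈ 10610.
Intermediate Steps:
m = 1/192 (m = 1/(-7 + 199) = 1/192 ≈ 0.0052083)
(103 + m)² = (103 + 1/192)² = (19777/192)² = 391129729/36864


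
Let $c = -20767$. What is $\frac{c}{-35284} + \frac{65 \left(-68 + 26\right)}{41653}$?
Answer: $\frac{768682531}{1469684452} \approx 0.52303$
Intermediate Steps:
$\frac{c}{-35284} + \frac{65 \left(-68 + 26\right)}{41653} = - \frac{20767}{-35284} + \frac{65 \left(-68 + 26\right)}{41653} = \left(-20767\right) \left(- \frac{1}{35284}\right) + 65 \left(-42\right) \frac{1}{41653} = \frac{20767}{35284} - \frac{2730}{41653} = \frac{768682531}{1469684452}$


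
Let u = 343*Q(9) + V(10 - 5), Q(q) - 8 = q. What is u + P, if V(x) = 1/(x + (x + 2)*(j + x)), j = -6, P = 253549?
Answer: 518759/2 ≈ 2.5938e+5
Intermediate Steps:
Q(q) = 8 + q
V(x) = 1/(x + (-6 + x)*(2 + x)) (V(x) = 1/(x + (x + 2)*(-6 + x)) = 1/(x + (2 + x)*(-6 + x)) = 1/(x + (-6 + x)*(2 + x)))
u = 11661/2 (u = 343*(8 + 9) + 1/(-12 + (10 - 5)² - 3*(10 - 5)) = 343*17 + 1/(-12 + 5² - 3*5) = 5831 + 1/(-12 + 25 - 15) = 5831 + 1/(-2) = 5831 - ½ = 11661/2 ≈ 5830.5)
u + P = 11661/2 + 253549 = 518759/2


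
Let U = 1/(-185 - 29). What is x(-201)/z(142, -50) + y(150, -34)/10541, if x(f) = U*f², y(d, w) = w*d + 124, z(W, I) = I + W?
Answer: -523834429/207531208 ≈ -2.5241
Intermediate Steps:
y(d, w) = 124 + d*w (y(d, w) = d*w + 124 = 124 + d*w)
U = -1/214 (U = 1/(-214) = -1/214 ≈ -0.0046729)
x(f) = -f²/214
x(-201)/z(142, -50) + y(150, -34)/10541 = (-1/214*(-201)²)/(-50 + 142) + (124 + 150*(-34))/10541 = -1/214*40401/92 + (124 - 5100)*(1/10541) = -40401/214*1/92 - 4976*1/10541 = -40401/19688 - 4976/10541 = -523834429/207531208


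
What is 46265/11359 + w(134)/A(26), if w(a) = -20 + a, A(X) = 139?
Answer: 7725761/1578901 ≈ 4.8931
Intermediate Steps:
46265/11359 + w(134)/A(26) = 46265/11359 + (-20 + 134)/139 = 46265*(1/11359) + 114*(1/139) = 46265/11359 + 114/139 = 7725761/1578901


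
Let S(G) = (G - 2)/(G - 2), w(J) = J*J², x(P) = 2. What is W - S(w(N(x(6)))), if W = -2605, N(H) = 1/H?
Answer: -2606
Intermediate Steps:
w(J) = J³
S(G) = 1 (S(G) = (-2 + G)/(-2 + G) = 1)
W - S(w(N(x(6)))) = -2605 - 1*1 = -2605 - 1 = -2606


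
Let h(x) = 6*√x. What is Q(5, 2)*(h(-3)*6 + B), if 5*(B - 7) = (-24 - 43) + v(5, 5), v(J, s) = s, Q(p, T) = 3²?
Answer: -243/5 + 324*I*√3 ≈ -48.6 + 561.18*I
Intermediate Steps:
Q(p, T) = 9
B = -27/5 (B = 7 + ((-24 - 43) + 5)/5 = 7 + (-67 + 5)/5 = 7 + (⅕)*(-62) = 7 - 62/5 = -27/5 ≈ -5.4000)
Q(5, 2)*(h(-3)*6 + B) = 9*((6*√(-3))*6 - 27/5) = 9*((6*(I*√3))*6 - 27/5) = 9*((6*I*√3)*6 - 27/5) = 9*(36*I*√3 - 27/5) = 9*(-27/5 + 36*I*√3) = -243/5 + 324*I*√3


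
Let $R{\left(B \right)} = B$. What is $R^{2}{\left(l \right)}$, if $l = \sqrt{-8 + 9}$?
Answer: $1$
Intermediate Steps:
$l = 1$ ($l = \sqrt{1} = 1$)
$R^{2}{\left(l \right)} = 1^{2} = 1$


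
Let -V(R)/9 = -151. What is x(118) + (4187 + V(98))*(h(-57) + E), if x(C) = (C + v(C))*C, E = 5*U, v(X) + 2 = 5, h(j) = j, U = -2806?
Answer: -78112224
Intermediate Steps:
V(R) = 1359 (V(R) = -9*(-151) = 1359)
v(X) = 3 (v(X) = -2 + 5 = 3)
E = -14030 (E = 5*(-2806) = -14030)
x(C) = C*(3 + C) (x(C) = (C + 3)*C = (3 + C)*C = C*(3 + C))
x(118) + (4187 + V(98))*(h(-57) + E) = 118*(3 + 118) + (4187 + 1359)*(-57 - 14030) = 118*121 + 5546*(-14087) = 14278 - 78126502 = -78112224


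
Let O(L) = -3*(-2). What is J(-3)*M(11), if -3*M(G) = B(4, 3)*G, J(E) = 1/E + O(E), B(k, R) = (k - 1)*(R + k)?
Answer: -1309/3 ≈ -436.33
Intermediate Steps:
B(k, R) = (-1 + k)*(R + k)
O(L) = 6
J(E) = 6 + 1/E (J(E) = 1/E + 6 = 6 + 1/E)
M(G) = -7*G (M(G) = -(4² - 1*3 - 1*4 + 3*4)*G/3 = -(16 - 3 - 4 + 12)*G/3 = -7*G)
J(-3)*M(11) = (6 + 1/(-3))*(-7*11) = (6 - ⅓)*(-77) = (17/3)*(-77) = -1309/3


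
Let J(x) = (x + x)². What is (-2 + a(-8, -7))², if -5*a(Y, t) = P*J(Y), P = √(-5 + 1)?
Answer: -262044/25 + 2048*I/5 ≈ -10482.0 + 409.6*I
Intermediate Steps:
J(x) = 4*x² (J(x) = (2*x)² = 4*x²)
P = 2*I (P = √(-4) = 2*I ≈ 2.0*I)
a(Y, t) = -8*I*Y²/5 (a(Y, t) = -2*I*4*Y²/5 = -8*I*Y²/5)
(-2 + a(-8, -7))² = (-2 - 8/5*I*(-8)²)² = (-2 - 8/5*I*64)² = (-2 - 512*I/5)²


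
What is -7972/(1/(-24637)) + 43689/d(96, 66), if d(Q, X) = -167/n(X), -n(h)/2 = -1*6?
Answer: 32799305120/167 ≈ 1.9640e+8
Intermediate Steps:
n(h) = 12 (n(h) = -(-2)*6 = -2*(-6) = 12)
d(Q, X) = -167/12
-7972/(1/(-24637)) + 43689/d(96, 66) = -7972/(1/(-24637)) + 43689/(-167/12) = -7972/(-1/24637) + 43689*(-12/167) = -7972*(-24637) - 524268/167 = 196406164 - 524268/167 = 32799305120/167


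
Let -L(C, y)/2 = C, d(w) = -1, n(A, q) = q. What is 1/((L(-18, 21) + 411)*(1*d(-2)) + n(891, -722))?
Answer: -1/1169 ≈ -0.00085543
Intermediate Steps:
L(C, y) = -2*C
1/((L(-18, 21) + 411)*(1*d(-2)) + n(891, -722)) = 1/((-2*(-18) + 411)*(1*(-1)) - 722) = 1/((36 + 411)*(-1) - 722) = 1/(447*(-1) - 722) = 1/(-447 - 722) = 1/(-1169) = -1/1169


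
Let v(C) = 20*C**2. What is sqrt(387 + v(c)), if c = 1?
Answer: sqrt(407) ≈ 20.174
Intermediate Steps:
sqrt(387 + v(c)) = sqrt(387 + 20*1**2) = sqrt(387 + 20*1) = sqrt(387 + 20) = sqrt(407)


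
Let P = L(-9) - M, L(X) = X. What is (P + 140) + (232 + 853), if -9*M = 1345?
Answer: 12289/9 ≈ 1365.4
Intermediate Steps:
M = -1345/9 (M = -⅑*1345 = -1345/9 ≈ -149.44)
P = 1264/9 (P = -9 - 1*(-1345/9) = -9 + 1345/9 = 1264/9 ≈ 140.44)
(P + 140) + (232 + 853) = (1264/9 + 140) + (232 + 853) = 2524/9 + 1085 = 12289/9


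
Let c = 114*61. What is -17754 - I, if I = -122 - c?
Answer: -10678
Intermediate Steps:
c = 6954
I = -7076 (I = -122 - 1*6954 = -122 - 6954 = -7076)
-17754 - I = -17754 - 1*(-7076) = -17754 + 7076 = -10678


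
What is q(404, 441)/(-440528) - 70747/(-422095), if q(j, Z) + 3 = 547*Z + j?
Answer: -17705984061/46486166540 ≈ -0.38089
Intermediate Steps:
q(j, Z) = -3 + j + 547*Z (q(j, Z) = -3 + (547*Z + j) = -3 + (j + 547*Z) = -3 + j + 547*Z)
q(404, 441)/(-440528) - 70747/(-422095) = (-3 + 404 + 547*441)/(-440528) - 70747/(-422095) = (-3 + 404 + 241227)*(-1/440528) - 70747*(-1/422095) = 241628*(-1/440528) + 70747/422095 = -60407/110132 + 70747/422095 = -17705984061/46486166540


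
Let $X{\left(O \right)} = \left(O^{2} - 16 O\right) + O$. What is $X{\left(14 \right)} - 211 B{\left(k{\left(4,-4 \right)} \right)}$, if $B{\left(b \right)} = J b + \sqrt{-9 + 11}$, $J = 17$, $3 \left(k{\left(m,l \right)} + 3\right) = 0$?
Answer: $10747 - 211 \sqrt{2} \approx 10449.0$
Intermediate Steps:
$k{\left(m,l \right)} = -3$ ($k{\left(m,l \right)} = -3 + \frac{1}{3} \cdot 0 = -3 + 0 = -3$)
$X{\left(O \right)} = O^{2} - 15 O$
$B{\left(b \right)} = \sqrt{2} + 17 b$ ($B{\left(b \right)} = 17 b + \sqrt{-9 + 11} = 17 b + \sqrt{2} = \sqrt{2} + 17 b$)
$X{\left(14 \right)} - 211 B{\left(k{\left(4,-4 \right)} \right)} = 14 \left(-15 + 14\right) - 211 \left(\sqrt{2} + 17 \left(-3\right)\right) = 14 \left(-1\right) - 211 \left(\sqrt{2} - 51\right) = -14 - 211 \left(-51 + \sqrt{2}\right) = -14 + \left(10761 - 211 \sqrt{2}\right) = 10747 - 211 \sqrt{2}$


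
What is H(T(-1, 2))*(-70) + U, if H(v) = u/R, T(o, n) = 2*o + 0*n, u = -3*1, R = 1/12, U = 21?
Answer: 2541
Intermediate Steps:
R = 1/12 ≈ 0.083333
u = -3
T(o, n) = 2*o (T(o, n) = 2*o + 0 = 2*o)
H(v) = -36 (H(v) = -3/1/12 = -3*12 = -36)
H(T(-1, 2))*(-70) + U = -36*(-70) + 21 = 2520 + 21 = 2541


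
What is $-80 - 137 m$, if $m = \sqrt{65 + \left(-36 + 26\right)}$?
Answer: $-80 - 137 \sqrt{55} \approx -1096.0$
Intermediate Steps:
$m = \sqrt{55}$ ($m = \sqrt{65 - 10} = \sqrt{55} \approx 7.4162$)
$-80 - 137 m = -80 - 137 \sqrt{55}$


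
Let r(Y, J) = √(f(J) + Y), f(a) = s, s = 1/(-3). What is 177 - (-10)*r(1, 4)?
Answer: 177 + 10*√6/3 ≈ 185.17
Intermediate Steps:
s = -⅓ ≈ -0.33333
f(a) = -⅓
r(Y, J) = √(-⅓ + Y)
177 - (-10)*r(1, 4) = 177 - (-10)*√(-3 + 9*1)/3 = 177 - (-10)*√(-3 + 9)/3 = 177 - (-10)*√6/3 = 177 + 10*√6/3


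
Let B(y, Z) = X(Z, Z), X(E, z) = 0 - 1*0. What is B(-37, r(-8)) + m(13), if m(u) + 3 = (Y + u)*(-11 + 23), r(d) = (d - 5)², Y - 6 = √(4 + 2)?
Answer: 225 + 12*√6 ≈ 254.39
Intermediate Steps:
X(E, z) = 0 (X(E, z) = 0 + 0 = 0)
Y = 6 + √6 (Y = 6 + √(4 + 2) = 6 + √6 ≈ 8.4495)
r(d) = (-5 + d)²
m(u) = 69 + 12*u + 12*√6 (m(u) = -3 + ((6 + √6) + u)*(-11 + 23) = -3 + (6 + u + √6)*12 = -3 + (72 + 12*u + 12*√6) = 69 + 12*u + 12*√6)
B(y, Z) = 0
B(-37, r(-8)) + m(13) = 0 + (69 + 12*13 + 12*√6) = 0 + (69 + 156 + 12*√6) = 0 + (225 + 12*√6) = 225 + 12*√6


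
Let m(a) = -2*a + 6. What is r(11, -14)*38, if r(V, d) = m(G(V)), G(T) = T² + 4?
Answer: -9272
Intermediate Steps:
G(T) = 4 + T²
m(a) = 6 - 2*a
r(V, d) = -2 - 2*V² (r(V, d) = 6 - 2*(4 + V²) = 6 + (-8 - 2*V²) = -2 - 2*V²)
r(11, -14)*38 = (-2 - 2*11²)*38 = (-2 - 2*121)*38 = (-2 - 242)*38 = -244*38 = -9272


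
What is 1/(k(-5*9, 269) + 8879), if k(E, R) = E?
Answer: 1/8834 ≈ 0.00011320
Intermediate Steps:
1/(k(-5*9, 269) + 8879) = 1/(-5*9 + 8879) = 1/(-45 + 8879) = 1/8834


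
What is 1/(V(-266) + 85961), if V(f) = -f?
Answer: 1/86227 ≈ 1.1597e-5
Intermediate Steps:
1/(V(-266) + 85961) = 1/(-1*(-266) + 85961) = 1/(266 + 85961) = 1/86227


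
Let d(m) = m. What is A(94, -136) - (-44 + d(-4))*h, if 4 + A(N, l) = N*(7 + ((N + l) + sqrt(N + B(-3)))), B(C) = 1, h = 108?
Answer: 1890 + 94*sqrt(95) ≈ 2806.2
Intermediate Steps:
A(N, l) = -4 + N*(7 + N + l + sqrt(1 + N)) (A(N, l) = -4 + N*(7 + ((N + l) + sqrt(N + 1))) = -4 + N*(7 + ((N + l) + sqrt(1 + N))) = -4 + N*(7 + (N + l + sqrt(1 + N))) = -4 + N*(7 + N + l + sqrt(1 + N)))
A(94, -136) - (-44 + d(-4))*h = (-4 + 94**2 + 7*94 + 94*(-136) + 94*sqrt(1 + 94)) - (-44 - 4)*108 = (-4 + 8836 + 658 - 12784 + 94*sqrt(95)) - (-48)*108 = (-3294 + 94*sqrt(95)) - 1*(-5184) = (-3294 + 94*sqrt(95)) + 5184 = 1890 + 94*sqrt(95)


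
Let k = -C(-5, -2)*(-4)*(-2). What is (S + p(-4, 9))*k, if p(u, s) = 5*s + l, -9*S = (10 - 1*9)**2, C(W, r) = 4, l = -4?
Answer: -11776/9 ≈ -1308.4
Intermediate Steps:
S = -1/9 (S = -(10 - 1*9)**2/9 = -(10 - 9)**2/9 = -1/9*1**2 = -1/9*1 = -1/9 ≈ -0.11111)
k = -32 (k = -4*(-4)*(-2) = -(-16)*(-2) = -1*32 = -32)
p(u, s) = -4 + 5*s (p(u, s) = 5*s - 4 = -4 + 5*s)
(S + p(-4, 9))*k = (-1/9 + (-4 + 5*9))*(-32) = (-1/9 + (-4 + 45))*(-32) = (-1/9 + 41)*(-32) = (368/9)*(-32) = -11776/9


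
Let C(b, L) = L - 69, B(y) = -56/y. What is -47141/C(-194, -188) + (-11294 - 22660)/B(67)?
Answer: 293646911/7196 ≈ 40807.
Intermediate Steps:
C(b, L) = -69 + L
-47141/C(-194, -188) + (-11294 - 22660)/B(67) = -47141/(-69 - 188) + (-11294 - 22660)/((-56/67)) = -47141/(-257) - 33954/((-56*1/67)) = -47141*(-1/257) - 33954/(-56/67) = 47141/257 - 33954*(-67/56) = 47141/257 + 1137459/28 = 293646911/7196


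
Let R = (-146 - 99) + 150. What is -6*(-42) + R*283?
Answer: -26633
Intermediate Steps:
R = -95 (R = -245 + 150 = -95)
-6*(-42) + R*283 = -6*(-42) - 95*283 = 252 - 26885 = -26633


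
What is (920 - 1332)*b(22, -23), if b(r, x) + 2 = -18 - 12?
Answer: 13184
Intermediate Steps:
b(r, x) = -32 (b(r, x) = -2 + (-18 - 12) = -2 - 30 = -32)
(920 - 1332)*b(22, -23) = (920 - 1332)*(-32) = -412*(-32) = 13184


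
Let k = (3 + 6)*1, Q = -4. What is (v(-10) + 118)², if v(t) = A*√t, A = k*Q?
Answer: 964 - 8496*I*√10 ≈ 964.0 - 26867.0*I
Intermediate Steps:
k = 9 (k = 9*1 = 9)
A = -36 (A = 9*(-4) = -36)
v(t) = -36*√t
(v(-10) + 118)² = (-36*I*√10 + 118)² = (118 - 36*I*√10)²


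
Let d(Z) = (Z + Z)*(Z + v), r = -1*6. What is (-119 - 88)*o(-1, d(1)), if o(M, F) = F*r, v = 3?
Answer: 9936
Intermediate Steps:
r = -6
d(Z) = 2*Z*(3 + Z) (d(Z) = (Z + Z)*(Z + 3) = (2*Z)*(3 + Z) = 2*Z*(3 + Z))
o(M, F) = -6*F (o(M, F) = F*(-6) = -6*F)
(-119 - 88)*o(-1, d(1)) = (-119 - 88)*(-12*(3 + 1)) = -(-1242)*2*1*4 = -(-1242)*8 = -207*(-48) = 9936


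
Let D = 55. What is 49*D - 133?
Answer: 2562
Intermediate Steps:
49*D - 133 = 49*55 - 133 = 2695 - 133 = 2562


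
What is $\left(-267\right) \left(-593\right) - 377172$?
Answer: $-218841$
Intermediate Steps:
$\left(-267\right) \left(-593\right) - 377172 = 158331 - 377172 = -218841$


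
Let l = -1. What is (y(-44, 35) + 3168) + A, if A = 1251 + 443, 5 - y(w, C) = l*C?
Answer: 4902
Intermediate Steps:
y(w, C) = 5 + C (y(w, C) = 5 - (-1)*C = 5 + C)
A = 1694
(y(-44, 35) + 3168) + A = ((5 + 35) + 3168) + 1694 = (40 + 3168) + 1694 = 3208 + 1694 = 4902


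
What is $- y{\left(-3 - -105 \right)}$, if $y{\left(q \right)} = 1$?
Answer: $-1$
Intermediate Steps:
$- y{\left(-3 - -105 \right)} = \left(-1\right) 1 = -1$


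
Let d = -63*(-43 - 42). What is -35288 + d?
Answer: -29933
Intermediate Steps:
d = 5355 (d = -63*(-85) = 5355)
-35288 + d = -35288 + 5355 = -29933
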